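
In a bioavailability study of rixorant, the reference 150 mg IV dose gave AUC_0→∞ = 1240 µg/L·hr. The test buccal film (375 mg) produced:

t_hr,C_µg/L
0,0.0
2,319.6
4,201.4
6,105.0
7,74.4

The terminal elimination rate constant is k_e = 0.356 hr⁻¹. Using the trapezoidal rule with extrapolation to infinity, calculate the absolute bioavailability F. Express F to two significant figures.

Trapezoidal AUC_0→7 (buccal film):
  [0→2]: (0.0+319.6)/2 × 2 = 319.6
  [2→4]: (319.6+201.4)/2 × 2 = 521.0
  [4→6]: (201.4+105.0)/2 × 2 = 306.4
  [6→7]: (105.0+74.4)/2 × 1 = 89.7
  Sum = 1236.7 µg/L·hr
Tail: C_last/k_e = 74.4/0.356 = 208.989
AUC_0→∞ (buccal film) = 1236.7 + 208.989 = 1445.689 µg/L·hr
F = (AUC_ev/D_ev)/(AUC_iv/D_iv) = (1445.689/375)/(1240/150) = 3.85517/8.26667 = 0.4664

F = 0.47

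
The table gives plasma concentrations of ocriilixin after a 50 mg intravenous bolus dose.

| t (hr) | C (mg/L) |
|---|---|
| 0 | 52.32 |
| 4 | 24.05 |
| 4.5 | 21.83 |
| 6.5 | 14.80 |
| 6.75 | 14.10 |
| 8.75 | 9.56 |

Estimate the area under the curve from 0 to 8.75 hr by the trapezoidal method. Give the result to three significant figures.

Trapezoidal AUC_0→8.75:
  [0→4]: (52.32+24.05)/2 × 4 = 152.74
  [4→4.5]: (24.05+21.83)/2 × 0.5 = 11.47
  [4.5→6.5]: (21.83+14.80)/2 × 2 = 36.63
  [6.5→6.75]: (14.80+14.10)/2 × 0.25 = 3.6125
  [6.75→8.75]: (14.10+9.56)/2 × 2 = 23.66
  Sum = 228.1125 mg/L·hr

AUC = 228 mg/L·hr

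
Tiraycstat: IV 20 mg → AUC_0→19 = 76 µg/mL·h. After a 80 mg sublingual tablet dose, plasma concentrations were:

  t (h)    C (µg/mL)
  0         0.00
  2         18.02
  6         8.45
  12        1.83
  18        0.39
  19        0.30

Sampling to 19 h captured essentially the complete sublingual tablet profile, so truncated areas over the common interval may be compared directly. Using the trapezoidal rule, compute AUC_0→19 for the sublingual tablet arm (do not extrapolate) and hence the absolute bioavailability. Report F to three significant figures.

F = 0.358

Trapezoidal AUC_0→19 (sublingual tablet):
  [0→2]: (0.00+18.02)/2 × 2 = 18.02
  [2→6]: (18.02+8.45)/2 × 4 = 52.94
  [6→12]: (8.45+1.83)/2 × 6 = 30.84
  [12→18]: (1.83+0.39)/2 × 6 = 6.66
  [18→19]: (0.39+0.30)/2 × 1 = 0.345
  Sum = 108.805 µg/mL·h
F = (AUC_ev/D_ev)/(AUC_iv/D_iv) = (108.805/80)/(76/20) = 1.3600625/3.8 = 0.3579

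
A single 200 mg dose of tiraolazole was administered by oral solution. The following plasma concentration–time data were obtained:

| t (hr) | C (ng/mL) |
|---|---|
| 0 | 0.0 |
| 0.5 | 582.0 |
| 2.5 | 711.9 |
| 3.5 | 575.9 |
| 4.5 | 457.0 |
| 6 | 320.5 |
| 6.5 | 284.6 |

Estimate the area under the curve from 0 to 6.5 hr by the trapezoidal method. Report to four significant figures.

Trapezoidal AUC_0→6.5:
  [0→0.5]: (0.0+582.0)/2 × 0.5 = 145.5
  [0.5→2.5]: (582.0+711.9)/2 × 2 = 1293.9
  [2.5→3.5]: (711.9+575.9)/2 × 1 = 643.9
  [3.5→4.5]: (575.9+457.0)/2 × 1 = 516.45
  [4.5→6]: (457.0+320.5)/2 × 1.5 = 583.125
  [6→6.5]: (320.5+284.6)/2 × 0.5 = 151.275
  Sum = 3334.15 ng/mL·hr

AUC = 3334 ng/mL·hr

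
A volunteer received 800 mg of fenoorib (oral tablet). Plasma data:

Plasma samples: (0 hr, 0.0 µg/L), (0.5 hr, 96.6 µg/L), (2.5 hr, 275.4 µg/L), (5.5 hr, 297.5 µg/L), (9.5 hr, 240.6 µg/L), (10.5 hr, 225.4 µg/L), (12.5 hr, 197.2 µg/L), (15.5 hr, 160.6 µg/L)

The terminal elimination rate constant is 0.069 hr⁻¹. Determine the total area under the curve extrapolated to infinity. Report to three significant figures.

Trapezoidal AUC_0→15.5:
  [0→0.5]: (0.0+96.6)/2 × 0.5 = 24.15
  [0.5→2.5]: (96.6+275.4)/2 × 2 = 372.0
  [2.5→5.5]: (275.4+297.5)/2 × 3 = 859.35
  [5.5→9.5]: (297.5+240.6)/2 × 4 = 1076.2
  [9.5→10.5]: (240.6+225.4)/2 × 1 = 233.0
  [10.5→12.5]: (225.4+197.2)/2 × 2 = 422.6
  [12.5→15.5]: (197.2+160.6)/2 × 3 = 536.7
  Sum = 3524.0 µg/L·hr
Extrapolated tail: C_last / k_e = 160.6 / 0.069 = 2327.536
AUC_0→∞ = 3524.0 + 2327.536 = 5851.536 µg/L·hr

AUC = 5850 µg/L·hr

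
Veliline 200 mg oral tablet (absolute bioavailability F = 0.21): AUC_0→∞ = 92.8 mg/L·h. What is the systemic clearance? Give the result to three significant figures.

CL = 0.453 L/h

CL = F × Dose / AUC_0→∞
   = 0.21 × 200 / 92.8 = 0.452586 L/h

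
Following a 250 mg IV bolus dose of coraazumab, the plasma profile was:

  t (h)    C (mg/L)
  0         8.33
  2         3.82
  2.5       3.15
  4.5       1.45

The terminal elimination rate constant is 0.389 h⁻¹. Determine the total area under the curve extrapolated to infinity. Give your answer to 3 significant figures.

AUC = 22.2 mg/L·h

Trapezoidal AUC_0→4.5:
  [0→2]: (8.33+3.82)/2 × 2 = 12.15
  [2→2.5]: (3.82+3.15)/2 × 0.5 = 1.7425
  [2.5→4.5]: (3.15+1.45)/2 × 2 = 4.6
  Sum = 18.4925 mg/L·h
Extrapolated tail: C_last / k_e = 1.45 / 0.389 = 3.728
AUC_0→∞ = 18.4925 + 3.728 = 22.2205 mg/L·h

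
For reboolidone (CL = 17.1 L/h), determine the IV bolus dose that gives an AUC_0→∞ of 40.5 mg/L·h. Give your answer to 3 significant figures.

Dose_iv = CL × AUC_0→∞
     = 17.1 × 40.5 = 692.55 mg

Dose = 693 mg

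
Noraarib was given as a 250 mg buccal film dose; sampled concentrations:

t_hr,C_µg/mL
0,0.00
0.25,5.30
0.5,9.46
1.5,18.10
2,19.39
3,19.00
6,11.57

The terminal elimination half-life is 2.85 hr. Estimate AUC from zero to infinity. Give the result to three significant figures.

AUC = 138 µg/mL·hr

Trapezoidal AUC_0→6:
  [0→0.25]: (0.00+5.30)/2 × 0.25 = 0.6625
  [0.25→0.5]: (5.30+9.46)/2 × 0.25 = 1.845
  [0.5→1.5]: (9.46+18.10)/2 × 1 = 13.78
  [1.5→2]: (18.10+19.39)/2 × 0.5 = 9.3725
  [2→3]: (19.39+19.00)/2 × 1 = 19.195
  [3→6]: (19.00+11.57)/2 × 3 = 45.855
  Sum = 90.71 µg/mL·hr
k_e = ln2 / t½ = 0.693147 / 2.85 = 0.2432 hr^-1
Extrapolated tail: C_last / k_e = 11.57 / 0.2432 = 47.574
AUC_0→∞ = 90.71 + 47.574 = 138.284 µg/mL·hr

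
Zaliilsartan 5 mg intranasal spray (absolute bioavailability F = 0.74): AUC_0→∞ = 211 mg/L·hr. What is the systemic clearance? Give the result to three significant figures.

CL = F × Dose / AUC_0→∞
   = 0.74 × 5 / 211 = 0.0175355 L/hr

CL = 0.0175 L/hr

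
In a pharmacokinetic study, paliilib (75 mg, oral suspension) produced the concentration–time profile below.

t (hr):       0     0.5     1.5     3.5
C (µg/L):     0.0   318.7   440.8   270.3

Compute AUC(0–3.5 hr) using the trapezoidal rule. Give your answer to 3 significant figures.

AUC = 1170 µg/L·hr

Trapezoidal AUC_0→3.5:
  [0→0.5]: (0.0+318.7)/2 × 0.5 = 79.675
  [0.5→1.5]: (318.7+440.8)/2 × 1 = 379.75
  [1.5→3.5]: (440.8+270.3)/2 × 2 = 711.1
  Sum = 1170.525 µg/L·hr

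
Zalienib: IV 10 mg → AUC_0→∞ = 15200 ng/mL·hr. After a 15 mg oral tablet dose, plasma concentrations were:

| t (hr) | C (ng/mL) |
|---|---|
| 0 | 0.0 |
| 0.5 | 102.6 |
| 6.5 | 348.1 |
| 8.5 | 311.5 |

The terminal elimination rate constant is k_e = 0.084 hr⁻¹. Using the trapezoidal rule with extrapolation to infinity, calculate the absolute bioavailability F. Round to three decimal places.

Trapezoidal AUC_0→8.5 (oral tablet):
  [0→0.5]: (0.0+102.6)/2 × 0.5 = 25.65
  [0.5→6.5]: (102.6+348.1)/2 × 6 = 1352.1
  [6.5→8.5]: (348.1+311.5)/2 × 2 = 659.6
  Sum = 2037.35 ng/mL·hr
Tail: C_last/k_e = 311.5/0.084 = 3708.333
AUC_0→∞ (oral tablet) = 2037.35 + 3708.333 = 5745.683 ng/mL·hr
F = (AUC_ev/D_ev)/(AUC_iv/D_iv) = (5745.683/15)/(15200/10) = 383.046/1520 = 0.2520

F = 0.252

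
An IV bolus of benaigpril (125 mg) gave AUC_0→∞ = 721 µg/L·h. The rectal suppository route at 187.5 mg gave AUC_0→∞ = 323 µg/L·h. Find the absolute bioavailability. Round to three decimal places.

F = (AUC_ev / D_ev) / (AUC_iv / D_iv)
  = (323/187.5) / (721/125)
  = 1.72267 / 5.768 = 0.2987

F = 0.299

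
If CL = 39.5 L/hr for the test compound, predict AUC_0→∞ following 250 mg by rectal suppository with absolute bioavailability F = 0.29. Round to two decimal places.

AUC = 1.84 mg/L·hr

AUC_0→∞ = F × Dose / CL
        = 0.29 × 250 / 39.5 = 1.83544 mg/L·hr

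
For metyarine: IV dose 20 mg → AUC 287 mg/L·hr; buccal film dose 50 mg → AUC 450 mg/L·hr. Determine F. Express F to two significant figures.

F = (AUC_ev / D_ev) / (AUC_iv / D_iv)
  = (450/50) / (287/20)
  = 9 / 14.35 = 0.6272

F = 0.63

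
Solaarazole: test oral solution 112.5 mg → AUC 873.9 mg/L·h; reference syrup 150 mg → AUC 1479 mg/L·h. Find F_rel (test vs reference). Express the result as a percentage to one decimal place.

F_rel = (AUC_test/D_test) / (AUC_ref/D_ref)
      = (873.9/112.5) / (1479/150)
      = 7.768 / 9.86 = 0.7878 = 78.78%

F_rel = 78.8%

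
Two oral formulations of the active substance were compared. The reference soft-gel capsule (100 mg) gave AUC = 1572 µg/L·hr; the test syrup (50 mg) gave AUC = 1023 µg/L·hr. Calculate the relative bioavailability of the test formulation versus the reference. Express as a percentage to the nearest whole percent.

F_rel = 130%

F_rel = (AUC_test/D_test) / (AUC_ref/D_ref)
      = (1023/50) / (1572/100)
      = 20.46 / 15.72 = 1.3015 = 130.15%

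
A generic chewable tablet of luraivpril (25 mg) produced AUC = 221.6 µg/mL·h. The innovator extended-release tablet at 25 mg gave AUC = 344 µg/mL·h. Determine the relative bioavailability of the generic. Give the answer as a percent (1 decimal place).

F_rel = 64.4%

F_rel = (AUC_test/D_test) / (AUC_ref/D_ref)
      = (221.6/25) / (344/25)
      = 8.864 / 13.76 = 0.6442 = 64.42%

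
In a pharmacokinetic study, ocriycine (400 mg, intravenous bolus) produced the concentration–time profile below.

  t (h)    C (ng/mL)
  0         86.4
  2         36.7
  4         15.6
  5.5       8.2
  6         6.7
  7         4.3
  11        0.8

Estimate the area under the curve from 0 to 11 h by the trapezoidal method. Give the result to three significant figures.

AUC = 213 ng/mL·h

Trapezoidal AUC_0→11:
  [0→2]: (86.4+36.7)/2 × 2 = 123.1
  [2→4]: (36.7+15.6)/2 × 2 = 52.3
  [4→5.5]: (15.6+8.2)/2 × 1.5 = 17.85
  [5.5→6]: (8.2+6.7)/2 × 0.5 = 3.725
  [6→7]: (6.7+4.3)/2 × 1 = 5.5
  [7→11]: (4.3+0.8)/2 × 4 = 10.2
  Sum = 212.675 ng/mL·h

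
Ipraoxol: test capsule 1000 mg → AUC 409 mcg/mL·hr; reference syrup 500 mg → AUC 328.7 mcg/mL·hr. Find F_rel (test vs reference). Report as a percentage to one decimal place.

F_rel = 62.2%

F_rel = (AUC_test/D_test) / (AUC_ref/D_ref)
      = (409/1000) / (328.7/500)
      = 0.409 / 0.6574 = 0.6221 = 62.21%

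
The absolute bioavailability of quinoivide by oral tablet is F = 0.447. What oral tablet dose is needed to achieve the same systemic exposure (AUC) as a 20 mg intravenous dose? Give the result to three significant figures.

For equal systemic exposure: F × D_ev = D_iv
D_ev = D_iv / F = 20 / 0.447 = 44.7427 mg

D_oral = 44.7 mg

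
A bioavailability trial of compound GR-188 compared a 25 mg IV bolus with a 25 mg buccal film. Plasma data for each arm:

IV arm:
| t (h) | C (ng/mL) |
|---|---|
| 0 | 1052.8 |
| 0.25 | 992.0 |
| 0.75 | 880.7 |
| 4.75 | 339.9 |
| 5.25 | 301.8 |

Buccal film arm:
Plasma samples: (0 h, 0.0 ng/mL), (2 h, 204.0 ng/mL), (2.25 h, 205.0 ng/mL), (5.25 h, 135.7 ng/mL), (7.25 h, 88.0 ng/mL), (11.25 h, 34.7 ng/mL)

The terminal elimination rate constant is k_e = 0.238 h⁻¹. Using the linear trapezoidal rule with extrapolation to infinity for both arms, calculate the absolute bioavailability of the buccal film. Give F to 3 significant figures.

F = 0.301

Trapezoidal AUC_0→5.25 (IV):
  [0→0.25]: (1052.8+992.0)/2 × 0.25 = 255.6
  [0.25→0.75]: (992.0+880.7)/2 × 0.5 = 468.175
  [0.75→4.75]: (880.7+339.9)/2 × 4 = 2441.2
  [4.75→5.25]: (339.9+301.8)/2 × 0.5 = 160.425
  Sum = 3325.4 ng/mL·h
IV tail: 301.8/0.238 = 1268.067; AUC_iv,0→∞ = 3325.4 + 1268.067 = 4593.467 ng/mL·h
Trapezoidal AUC_0→11.25 (buccal film):
  [0→2]: (0.0+204.0)/2 × 2 = 204.0
  [2→2.25]: (204.0+205.0)/2 × 0.25 = 51.125
  [2.25→5.25]: (205.0+135.7)/2 × 3 = 511.05
  [5.25→7.25]: (135.7+88.0)/2 × 2 = 223.7
  [7.25→11.25]: (88.0+34.7)/2 × 4 = 245.4
  Sum = 1235.275 ng/mL·h
buccal film tail: 34.7/0.238 = 145.798; AUC_ev,0→∞ = 1235.275 + 145.798 = 1381.073 ng/mL·h
F = (AUC_ev/D_ev)/(AUC_iv/D_iv) = (1381.073/25)/(4593.467/25) = 55.24292/183.73868 = 0.3007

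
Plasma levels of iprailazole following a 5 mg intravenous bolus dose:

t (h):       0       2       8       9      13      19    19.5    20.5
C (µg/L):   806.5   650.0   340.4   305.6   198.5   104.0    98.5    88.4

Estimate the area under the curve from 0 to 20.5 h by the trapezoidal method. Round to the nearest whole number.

AUC = 6810 µg/L·h

Trapezoidal AUC_0→20.5:
  [0→2]: (806.5+650.0)/2 × 2 = 1456.5
  [2→8]: (650.0+340.4)/2 × 6 = 2971.2
  [8→9]: (340.4+305.6)/2 × 1 = 323.0
  [9→13]: (305.6+198.5)/2 × 4 = 1008.2
  [13→19]: (198.5+104.0)/2 × 6 = 907.5
  [19→19.5]: (104.0+98.5)/2 × 0.5 = 50.625
  [19.5→20.5]: (98.5+88.4)/2 × 1 = 93.45
  Sum = 6810.475 µg/L·h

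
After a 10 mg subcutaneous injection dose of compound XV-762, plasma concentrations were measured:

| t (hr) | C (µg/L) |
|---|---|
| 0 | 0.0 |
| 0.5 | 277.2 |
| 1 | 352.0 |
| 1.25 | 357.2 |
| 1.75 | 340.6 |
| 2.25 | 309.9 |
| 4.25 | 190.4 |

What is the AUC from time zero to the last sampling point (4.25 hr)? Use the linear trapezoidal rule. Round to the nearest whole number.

Trapezoidal AUC_0→4.25:
  [0→0.5]: (0.0+277.2)/2 × 0.5 = 69.3
  [0.5→1]: (277.2+352.0)/2 × 0.5 = 157.3
  [1→1.25]: (352.0+357.2)/2 × 0.25 = 88.65
  [1.25→1.75]: (357.2+340.6)/2 × 0.5 = 174.45
  [1.75→2.25]: (340.6+309.9)/2 × 0.5 = 162.625
  [2.25→4.25]: (309.9+190.4)/2 × 2 = 500.3
  Sum = 1152.625 µg/L·hr

AUC = 1153 µg/L·hr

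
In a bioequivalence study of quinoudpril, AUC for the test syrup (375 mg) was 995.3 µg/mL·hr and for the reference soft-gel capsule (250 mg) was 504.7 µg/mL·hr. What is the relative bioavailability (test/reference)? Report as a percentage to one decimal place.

F_rel = 131.5%

F_rel = (AUC_test/D_test) / (AUC_ref/D_ref)
      = (995.3/375) / (504.7/250)
      = 2.65413 / 2.0188 = 1.3147 = 131.47%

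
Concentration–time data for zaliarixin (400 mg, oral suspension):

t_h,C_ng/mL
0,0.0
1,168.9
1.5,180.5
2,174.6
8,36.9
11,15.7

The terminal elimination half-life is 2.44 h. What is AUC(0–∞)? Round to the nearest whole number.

AUC = 1029 ng/mL·h

Trapezoidal AUC_0→11:
  [0→1]: (0.0+168.9)/2 × 1 = 84.45
  [1→1.5]: (168.9+180.5)/2 × 0.5 = 87.35
  [1.5→2]: (180.5+174.6)/2 × 0.5 = 88.775
  [2→8]: (174.6+36.9)/2 × 6 = 634.5
  [8→11]: (36.9+15.7)/2 × 3 = 78.9
  Sum = 973.975 ng/mL·h
k_e = ln2 / t½ = 0.693147 / 2.44 = 0.2841 h^-1
Extrapolated tail: C_last / k_e = 15.7 / 0.2841 = 55.262
AUC_0→∞ = 973.975 + 55.262 = 1029.237 ng/mL·h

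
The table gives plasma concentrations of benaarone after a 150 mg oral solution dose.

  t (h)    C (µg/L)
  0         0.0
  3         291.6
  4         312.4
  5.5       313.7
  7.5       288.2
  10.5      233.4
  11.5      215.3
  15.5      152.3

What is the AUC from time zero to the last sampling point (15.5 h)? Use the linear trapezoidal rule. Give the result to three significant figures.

AUC = 3550 µg/L·h

Trapezoidal AUC_0→15.5:
  [0→3]: (0.0+291.6)/2 × 3 = 437.4
  [3→4]: (291.6+312.4)/2 × 1 = 302.0
  [4→5.5]: (312.4+313.7)/2 × 1.5 = 469.575
  [5.5→7.5]: (313.7+288.2)/2 × 2 = 601.9
  [7.5→10.5]: (288.2+233.4)/2 × 3 = 782.4
  [10.5→11.5]: (233.4+215.3)/2 × 1 = 224.35
  [11.5→15.5]: (215.3+152.3)/2 × 4 = 735.2
  Sum = 3552.825 µg/L·h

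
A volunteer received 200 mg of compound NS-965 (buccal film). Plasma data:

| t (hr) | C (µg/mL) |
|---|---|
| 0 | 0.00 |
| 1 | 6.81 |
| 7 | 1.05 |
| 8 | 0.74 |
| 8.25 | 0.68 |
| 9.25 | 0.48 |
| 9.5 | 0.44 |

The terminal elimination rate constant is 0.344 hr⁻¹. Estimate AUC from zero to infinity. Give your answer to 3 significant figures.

Trapezoidal AUC_0→9.5:
  [0→1]: (0.00+6.81)/2 × 1 = 3.405
  [1→7]: (6.81+1.05)/2 × 6 = 23.58
  [7→8]: (1.05+0.74)/2 × 1 = 0.895
  [8→8.25]: (0.74+0.68)/2 × 0.25 = 0.1775
  [8.25→9.25]: (0.68+0.48)/2 × 1 = 0.58
  [9.25→9.5]: (0.48+0.44)/2 × 0.25 = 0.115
  Sum = 28.7525 µg/mL·hr
Extrapolated tail: C_last / k_e = 0.44 / 0.344 = 1.279
AUC_0→∞ = 28.7525 + 1.279 = 30.0315 µg/mL·hr

AUC = 30.0 µg/mL·hr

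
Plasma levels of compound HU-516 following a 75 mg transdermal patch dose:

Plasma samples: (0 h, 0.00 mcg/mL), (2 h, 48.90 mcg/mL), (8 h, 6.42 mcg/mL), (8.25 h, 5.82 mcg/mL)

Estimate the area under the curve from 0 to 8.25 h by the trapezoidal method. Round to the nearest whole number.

AUC = 216 mcg/mL·h

Trapezoidal AUC_0→8.25:
  [0→2]: (0.00+48.90)/2 × 2 = 48.9
  [2→8]: (48.90+6.42)/2 × 6 = 165.96
  [8→8.25]: (6.42+5.82)/2 × 0.25 = 1.53
  Sum = 216.39 mcg/mL·h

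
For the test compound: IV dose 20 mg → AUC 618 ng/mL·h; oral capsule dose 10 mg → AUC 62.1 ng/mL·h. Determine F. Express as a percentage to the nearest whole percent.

F = 20%

F = (AUC_ev / D_ev) / (AUC_iv / D_iv)
  = (62.1/10) / (618/20)
  = 6.21 / 30.9 = 0.2010
  = 20.10%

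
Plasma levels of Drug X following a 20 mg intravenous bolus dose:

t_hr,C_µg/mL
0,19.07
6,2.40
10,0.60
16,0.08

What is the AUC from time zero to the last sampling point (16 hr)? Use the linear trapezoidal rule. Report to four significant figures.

Trapezoidal AUC_0→16:
  [0→6]: (19.07+2.40)/2 × 6 = 64.41
  [6→10]: (2.40+0.60)/2 × 4 = 6.0
  [10→16]: (0.60+0.08)/2 × 6 = 2.04
  Sum = 72.45 µg/mL·hr

AUC = 72.45 µg/mL·hr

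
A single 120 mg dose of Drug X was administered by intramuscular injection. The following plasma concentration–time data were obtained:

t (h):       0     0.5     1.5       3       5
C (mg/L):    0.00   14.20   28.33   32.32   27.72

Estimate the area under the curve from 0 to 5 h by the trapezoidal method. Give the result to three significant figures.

Trapezoidal AUC_0→5:
  [0→0.5]: (0.00+14.20)/2 × 0.5 = 3.55
  [0.5→1.5]: (14.20+28.33)/2 × 1 = 21.265
  [1.5→3]: (28.33+32.32)/2 × 1.5 = 45.4875
  [3→5]: (32.32+27.72)/2 × 2 = 60.04
  Sum = 130.3425 mg/L·h

AUC = 130 mg/L·h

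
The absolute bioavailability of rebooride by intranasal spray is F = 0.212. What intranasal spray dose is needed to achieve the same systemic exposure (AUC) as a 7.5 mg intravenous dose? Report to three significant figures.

For equal systemic exposure: F × D_ev = D_iv
D_ev = D_iv / F = 7.5 / 0.212 = 35.3774 mg

D_intranasal = 35.4 mg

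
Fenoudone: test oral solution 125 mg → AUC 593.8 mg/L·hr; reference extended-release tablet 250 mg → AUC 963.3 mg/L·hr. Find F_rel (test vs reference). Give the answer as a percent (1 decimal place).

F_rel = (AUC_test/D_test) / (AUC_ref/D_ref)
      = (593.8/125) / (963.3/250)
      = 4.7504 / 3.8532 = 1.2328 = 123.28%

F_rel = 123.3%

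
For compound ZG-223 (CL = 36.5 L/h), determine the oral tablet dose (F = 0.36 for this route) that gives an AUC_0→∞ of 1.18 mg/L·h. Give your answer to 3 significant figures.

Dose = 120 mg

Dose = CL × AUC_0→∞ / F
     = 36.5 × 1.18 / 0.36 = 119.639 mg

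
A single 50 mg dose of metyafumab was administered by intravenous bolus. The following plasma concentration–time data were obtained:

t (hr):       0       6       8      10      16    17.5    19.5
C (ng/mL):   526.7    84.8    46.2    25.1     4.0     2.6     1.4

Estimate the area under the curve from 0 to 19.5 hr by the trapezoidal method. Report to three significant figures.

AUC = 2130 ng/mL·hr

Trapezoidal AUC_0→19.5:
  [0→6]: (526.7+84.8)/2 × 6 = 1834.5
  [6→8]: (84.8+46.2)/2 × 2 = 131.0
  [8→10]: (46.2+25.1)/2 × 2 = 71.3
  [10→16]: (25.1+4.0)/2 × 6 = 87.3
  [16→17.5]: (4.0+2.6)/2 × 1.5 = 4.95
  [17.5→19.5]: (2.6+1.4)/2 × 2 = 4.0
  Sum = 2133.05 ng/mL·hr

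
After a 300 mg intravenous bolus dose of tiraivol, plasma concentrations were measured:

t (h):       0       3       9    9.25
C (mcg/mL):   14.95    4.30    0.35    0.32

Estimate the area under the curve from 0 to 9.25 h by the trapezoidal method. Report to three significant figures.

AUC = 42.9 mcg/mL·h

Trapezoidal AUC_0→9.25:
  [0→3]: (14.95+4.30)/2 × 3 = 28.875
  [3→9]: (4.30+0.35)/2 × 6 = 13.95
  [9→9.25]: (0.35+0.32)/2 × 0.25 = 0.08375
  Sum = 42.90875 mcg/mL·h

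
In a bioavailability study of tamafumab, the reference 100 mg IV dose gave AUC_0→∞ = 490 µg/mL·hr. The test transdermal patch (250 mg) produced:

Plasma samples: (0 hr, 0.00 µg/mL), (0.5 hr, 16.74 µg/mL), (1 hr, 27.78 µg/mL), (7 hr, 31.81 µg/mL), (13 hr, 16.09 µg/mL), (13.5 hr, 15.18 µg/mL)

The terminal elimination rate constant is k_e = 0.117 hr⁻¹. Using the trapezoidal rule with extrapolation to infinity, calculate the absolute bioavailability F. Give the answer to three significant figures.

F = 0.388

Trapezoidal AUC_0→13.5 (transdermal patch):
  [0→0.5]: (0.00+16.74)/2 × 0.5 = 4.185
  [0.5→1]: (16.74+27.78)/2 × 0.5 = 11.13
  [1→7]: (27.78+31.81)/2 × 6 = 178.77
  [7→13]: (31.81+16.09)/2 × 6 = 143.7
  [13→13.5]: (16.09+15.18)/2 × 0.5 = 7.8175
  Sum = 345.6025 µg/mL·hr
Tail: C_last/k_e = 15.18/0.117 = 129.744
AUC_0→∞ (transdermal patch) = 345.6025 + 129.744 = 475.3465 µg/mL·hr
F = (AUC_ev/D_ev)/(AUC_iv/D_iv) = (475.3465/250)/(490/100) = 1.901386/4.9 = 0.3880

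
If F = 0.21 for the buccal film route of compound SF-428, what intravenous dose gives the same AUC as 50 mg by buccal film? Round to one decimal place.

D_iv = 10.5 mg

Systemic exposure from an extravascular dose = F × D_ev, so the equivalent IV dose is F × D_ev.
D_iv = F × D_ev = 0.21 × 50 = 10.5 mg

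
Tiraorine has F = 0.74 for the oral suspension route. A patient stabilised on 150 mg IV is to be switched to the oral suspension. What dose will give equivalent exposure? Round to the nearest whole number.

D_oral = 203 mg

For equal systemic exposure: F × D_ev = D_iv
D_ev = D_iv / F = 150 / 0.74 = 202.703 mg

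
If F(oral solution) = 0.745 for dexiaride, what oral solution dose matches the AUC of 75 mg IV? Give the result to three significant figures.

D_oral = 101 mg

For equal systemic exposure: F × D_ev = D_iv
D_ev = D_iv / F = 75 / 0.745 = 100.671 mg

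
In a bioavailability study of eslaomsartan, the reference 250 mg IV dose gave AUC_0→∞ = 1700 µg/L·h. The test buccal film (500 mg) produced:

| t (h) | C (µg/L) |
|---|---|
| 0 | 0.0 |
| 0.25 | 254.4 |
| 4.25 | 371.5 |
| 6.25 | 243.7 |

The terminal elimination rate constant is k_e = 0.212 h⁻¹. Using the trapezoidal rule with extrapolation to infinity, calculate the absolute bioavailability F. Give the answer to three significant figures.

F = 0.897

Trapezoidal AUC_0→6.25 (buccal film):
  [0→0.25]: (0.0+254.4)/2 × 0.25 = 31.8
  [0.25→4.25]: (254.4+371.5)/2 × 4 = 1251.8
  [4.25→6.25]: (371.5+243.7)/2 × 2 = 615.2
  Sum = 1898.8 µg/L·h
Tail: C_last/k_e = 243.7/0.212 = 1149.528
AUC_0→∞ (buccal film) = 1898.8 + 1149.528 = 3048.328 µg/L·h
F = (AUC_ev/D_ev)/(AUC_iv/D_iv) = (3048.328/500)/(1700/250) = 6.096656/6.8 = 0.8966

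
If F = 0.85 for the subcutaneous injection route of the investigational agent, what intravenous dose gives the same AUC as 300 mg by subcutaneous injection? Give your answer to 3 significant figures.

D_iv = 255 mg

Systemic exposure from an extravascular dose = F × D_ev, so the equivalent IV dose is F × D_ev.
D_iv = F × D_ev = 0.85 × 300 = 255 mg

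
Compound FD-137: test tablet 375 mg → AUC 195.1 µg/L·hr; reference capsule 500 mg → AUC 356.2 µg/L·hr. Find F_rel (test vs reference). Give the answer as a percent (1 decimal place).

F_rel = 73.0%

F_rel = (AUC_test/D_test) / (AUC_ref/D_ref)
      = (195.1/375) / (356.2/500)
      = 0.520267 / 0.7124 = 0.7303 = 73.03%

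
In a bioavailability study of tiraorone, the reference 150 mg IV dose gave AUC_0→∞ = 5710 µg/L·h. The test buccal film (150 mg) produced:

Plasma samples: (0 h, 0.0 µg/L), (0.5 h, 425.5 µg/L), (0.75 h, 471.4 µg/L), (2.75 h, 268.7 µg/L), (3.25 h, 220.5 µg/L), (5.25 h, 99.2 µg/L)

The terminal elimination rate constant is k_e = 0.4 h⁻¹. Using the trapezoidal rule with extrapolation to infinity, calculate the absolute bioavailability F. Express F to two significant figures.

Trapezoidal AUC_0→5.25 (buccal film):
  [0→0.5]: (0.0+425.5)/2 × 0.5 = 106.375
  [0.5→0.75]: (425.5+471.4)/2 × 0.25 = 112.1125
  [0.75→2.75]: (471.4+268.7)/2 × 2 = 740.1
  [2.75→3.25]: (268.7+220.5)/2 × 0.5 = 122.3
  [3.25→5.25]: (220.5+99.2)/2 × 2 = 319.7
  Sum = 1400.5875 µg/L·h
Tail: C_last/k_e = 99.2/0.4 = 248.000
AUC_0→∞ (buccal film) = 1400.5875 + 248.000 = 1648.5875 µg/L·h
F = (AUC_ev/D_ev)/(AUC_iv/D_iv) = (1648.5875/150)/(5710/150) = 10.9906/38.0667 = 0.2887

F = 0.29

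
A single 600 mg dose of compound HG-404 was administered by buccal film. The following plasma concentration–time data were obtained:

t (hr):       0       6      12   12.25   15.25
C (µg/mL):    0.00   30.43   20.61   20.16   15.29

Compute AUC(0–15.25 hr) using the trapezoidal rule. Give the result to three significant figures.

Trapezoidal AUC_0→15.25:
  [0→6]: (0.00+30.43)/2 × 6 = 91.29
  [6→12]: (30.43+20.61)/2 × 6 = 153.12
  [12→12.25]: (20.61+20.16)/2 × 0.25 = 5.09625
  [12.25→15.25]: (20.16+15.29)/2 × 3 = 53.175
  Sum = 302.68125 µg/mL·hr

AUC = 303 µg/mL·hr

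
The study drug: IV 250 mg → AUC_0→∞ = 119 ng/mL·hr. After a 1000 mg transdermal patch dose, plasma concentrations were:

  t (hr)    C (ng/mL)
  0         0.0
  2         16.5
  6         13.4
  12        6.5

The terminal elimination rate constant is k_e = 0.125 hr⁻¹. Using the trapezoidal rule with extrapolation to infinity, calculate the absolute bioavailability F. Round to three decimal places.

F = 0.395

Trapezoidal AUC_0→12 (transdermal patch):
  [0→2]: (0.0+16.5)/2 × 2 = 16.5
  [2→6]: (16.5+13.4)/2 × 4 = 59.8
  [6→12]: (13.4+6.5)/2 × 6 = 59.7
  Sum = 136.0 ng/mL·hr
Tail: C_last/k_e = 6.5/0.125 = 52.000
AUC_0→∞ (transdermal patch) = 136.0 + 52.000 = 188.0 ng/mL·hr
F = (AUC_ev/D_ev)/(AUC_iv/D_iv) = (188.0/1000)/(119/250) = 0.188/0.476 = 0.3950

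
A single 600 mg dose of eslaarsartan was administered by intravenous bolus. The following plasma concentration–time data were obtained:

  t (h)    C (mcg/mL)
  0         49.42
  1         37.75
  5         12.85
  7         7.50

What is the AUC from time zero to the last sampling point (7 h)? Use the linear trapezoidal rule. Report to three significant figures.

Trapezoidal AUC_0→7:
  [0→1]: (49.42+37.75)/2 × 1 = 43.585
  [1→5]: (37.75+12.85)/2 × 4 = 101.2
  [5→7]: (12.85+7.50)/2 × 2 = 20.35
  Sum = 165.135 mcg/mL·h

AUC = 165 mcg/mL·h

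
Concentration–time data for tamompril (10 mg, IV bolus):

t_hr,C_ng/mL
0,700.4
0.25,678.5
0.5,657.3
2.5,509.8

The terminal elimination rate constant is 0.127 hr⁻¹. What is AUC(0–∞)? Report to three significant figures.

Trapezoidal AUC_0→2.5:
  [0→0.25]: (700.4+678.5)/2 × 0.25 = 172.3625
  [0.25→0.5]: (678.5+657.3)/2 × 0.25 = 166.975
  [0.5→2.5]: (657.3+509.8)/2 × 2 = 1167.1
  Sum = 1506.4375 ng/mL·hr
Extrapolated tail: C_last / k_e = 509.8 / 0.127 = 4014.173
AUC_0→∞ = 1506.4375 + 4014.173 = 5520.6105 ng/mL·hr

AUC = 5520 ng/mL·hr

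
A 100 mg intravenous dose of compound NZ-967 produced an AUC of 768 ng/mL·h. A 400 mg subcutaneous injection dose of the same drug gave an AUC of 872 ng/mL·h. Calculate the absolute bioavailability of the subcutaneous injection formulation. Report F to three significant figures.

F = 0.284

F = (AUC_ev / D_ev) / (AUC_iv / D_iv)
  = (872/400) / (768/100)
  = 2.18 / 7.68 = 0.2839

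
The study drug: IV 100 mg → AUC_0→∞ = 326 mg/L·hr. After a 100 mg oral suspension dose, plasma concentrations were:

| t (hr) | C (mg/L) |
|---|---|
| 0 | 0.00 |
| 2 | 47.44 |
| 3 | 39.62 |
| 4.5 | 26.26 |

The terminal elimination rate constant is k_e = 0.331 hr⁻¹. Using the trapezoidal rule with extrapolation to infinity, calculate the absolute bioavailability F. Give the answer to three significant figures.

Trapezoidal AUC_0→4.5 (oral suspension):
  [0→2]: (0.00+47.44)/2 × 2 = 47.44
  [2→3]: (47.44+39.62)/2 × 1 = 43.53
  [3→4.5]: (39.62+26.26)/2 × 1.5 = 49.41
  Sum = 140.38 mg/L·hr
Tail: C_last/k_e = 26.26/0.331 = 79.335
AUC_0→∞ (oral suspension) = 140.38 + 79.335 = 219.715 mg/L·hr
F = (AUC_ev/D_ev)/(AUC_iv/D_iv) = (219.715/100)/(326/100) = 2.19715/3.26 = 0.6740

F = 0.674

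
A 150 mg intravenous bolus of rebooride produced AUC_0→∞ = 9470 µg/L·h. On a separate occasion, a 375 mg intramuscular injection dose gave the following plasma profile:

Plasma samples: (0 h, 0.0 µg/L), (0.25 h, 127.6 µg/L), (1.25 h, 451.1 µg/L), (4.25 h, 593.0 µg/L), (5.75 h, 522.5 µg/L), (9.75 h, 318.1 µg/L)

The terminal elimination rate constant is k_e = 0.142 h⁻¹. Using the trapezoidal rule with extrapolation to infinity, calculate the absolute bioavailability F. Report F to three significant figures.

F = 0.280

Trapezoidal AUC_0→9.75 (intramuscular injection):
  [0→0.25]: (0.0+127.6)/2 × 0.25 = 15.95
  [0.25→1.25]: (127.6+451.1)/2 × 1 = 289.35
  [1.25→4.25]: (451.1+593.0)/2 × 3 = 1566.15
  [4.25→5.75]: (593.0+522.5)/2 × 1.5 = 836.625
  [5.75→9.75]: (522.5+318.1)/2 × 4 = 1681.2
  Sum = 4389.275 µg/L·h
Tail: C_last/k_e = 318.1/0.142 = 2240.141
AUC_0→∞ (intramuscular injection) = 4389.275 + 2240.141 = 6629.416 µg/L·h
F = (AUC_ev/D_ev)/(AUC_iv/D_iv) = (6629.416/375)/(9470/150) = 17.6784/63.1333 = 0.2800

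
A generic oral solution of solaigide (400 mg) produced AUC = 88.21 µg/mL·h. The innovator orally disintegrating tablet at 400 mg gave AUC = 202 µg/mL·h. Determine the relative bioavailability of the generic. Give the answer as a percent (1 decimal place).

F_rel = (AUC_test/D_test) / (AUC_ref/D_ref)
      = (88.21/400) / (202/400)
      = 0.220525 / 0.505 = 0.4367 = 43.67%

F_rel = 43.7%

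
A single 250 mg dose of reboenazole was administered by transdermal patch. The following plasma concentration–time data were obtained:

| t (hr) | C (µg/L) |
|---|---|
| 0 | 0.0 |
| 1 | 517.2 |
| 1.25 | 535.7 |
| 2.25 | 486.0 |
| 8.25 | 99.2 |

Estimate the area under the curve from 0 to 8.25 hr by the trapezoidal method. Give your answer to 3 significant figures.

AUC = 2660 µg/L·hr

Trapezoidal AUC_0→8.25:
  [0→1]: (0.0+517.2)/2 × 1 = 258.6
  [1→1.25]: (517.2+535.7)/2 × 0.25 = 131.6125
  [1.25→2.25]: (535.7+486.0)/2 × 1 = 510.85
  [2.25→8.25]: (486.0+99.2)/2 × 6 = 1755.6
  Sum = 2656.6625 µg/L·hr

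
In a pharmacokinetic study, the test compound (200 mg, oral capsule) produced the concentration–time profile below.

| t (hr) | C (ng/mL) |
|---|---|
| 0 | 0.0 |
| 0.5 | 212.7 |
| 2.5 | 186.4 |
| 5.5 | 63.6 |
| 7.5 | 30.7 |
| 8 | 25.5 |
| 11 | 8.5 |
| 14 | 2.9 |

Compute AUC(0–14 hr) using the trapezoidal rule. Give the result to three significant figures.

Trapezoidal AUC_0→14:
  [0→0.5]: (0.0+212.7)/2 × 0.5 = 53.175
  [0.5→2.5]: (212.7+186.4)/2 × 2 = 399.1
  [2.5→5.5]: (186.4+63.6)/2 × 3 = 375.0
  [5.5→7.5]: (63.6+30.7)/2 × 2 = 94.3
  [7.5→8]: (30.7+25.5)/2 × 0.5 = 14.05
  [8→11]: (25.5+8.5)/2 × 3 = 51.0
  [11→14]: (8.5+2.9)/2 × 3 = 17.1
  Sum = 1003.725 ng/mL·hr

AUC = 1000 ng/mL·hr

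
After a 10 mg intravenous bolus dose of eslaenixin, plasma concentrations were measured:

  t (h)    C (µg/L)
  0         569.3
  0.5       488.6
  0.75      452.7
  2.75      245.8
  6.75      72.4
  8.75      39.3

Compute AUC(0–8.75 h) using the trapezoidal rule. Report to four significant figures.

Trapezoidal AUC_0→8.75:
  [0→0.5]: (569.3+488.6)/2 × 0.5 = 264.475
  [0.5→0.75]: (488.6+452.7)/2 × 0.25 = 117.6625
  [0.75→2.75]: (452.7+245.8)/2 × 2 = 698.5
  [2.75→6.75]: (245.8+72.4)/2 × 4 = 636.4
  [6.75→8.75]: (72.4+39.3)/2 × 2 = 111.7
  Sum = 1828.7375 µg/L·h

AUC = 1829 µg/L·h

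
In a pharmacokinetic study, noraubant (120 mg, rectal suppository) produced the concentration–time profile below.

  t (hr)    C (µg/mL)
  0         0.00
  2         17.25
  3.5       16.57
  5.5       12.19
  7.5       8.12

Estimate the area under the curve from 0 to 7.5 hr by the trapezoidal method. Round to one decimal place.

AUC = 91.7 µg/mL·hr

Trapezoidal AUC_0→7.5:
  [0→2]: (0.00+17.25)/2 × 2 = 17.25
  [2→3.5]: (17.25+16.57)/2 × 1.5 = 25.365
  [3.5→5.5]: (16.57+12.19)/2 × 2 = 28.76
  [5.5→7.5]: (12.19+8.12)/2 × 2 = 20.31
  Sum = 91.685 µg/mL·hr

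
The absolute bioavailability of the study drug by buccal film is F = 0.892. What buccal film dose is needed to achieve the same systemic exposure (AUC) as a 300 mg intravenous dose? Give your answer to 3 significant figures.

For equal systemic exposure: F × D_ev = D_iv
D_ev = D_iv / F = 300 / 0.892 = 336.323 mg

D_buccal = 336 mg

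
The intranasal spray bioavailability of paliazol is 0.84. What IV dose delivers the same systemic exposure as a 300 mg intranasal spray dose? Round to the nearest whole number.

D_iv = 252 mg

Systemic exposure from an extravascular dose = F × D_ev, so the equivalent IV dose is F × D_ev.
D_iv = F × D_ev = 0.84 × 300 = 252 mg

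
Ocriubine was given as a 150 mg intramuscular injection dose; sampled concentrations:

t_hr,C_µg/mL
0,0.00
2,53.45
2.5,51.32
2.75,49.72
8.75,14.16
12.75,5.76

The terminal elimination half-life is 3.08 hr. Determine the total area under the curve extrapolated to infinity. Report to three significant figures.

Trapezoidal AUC_0→12.75:
  [0→2]: (0.00+53.45)/2 × 2 = 53.45
  [2→2.5]: (53.45+51.32)/2 × 0.5 = 26.1925
  [2.5→2.75]: (51.32+49.72)/2 × 0.25 = 12.63
  [2.75→8.75]: (49.72+14.16)/2 × 6 = 191.64
  [8.75→12.75]: (14.16+5.76)/2 × 4 = 39.84
  Sum = 323.7525 µg/mL·hr
k_e = ln2 / t½ = 0.693147 / 3.08 = 0.2250 hr^-1
Extrapolated tail: C_last / k_e = 5.76 / 0.225 = 25.600
AUC_0→∞ = 323.7525 + 25.600 = 349.3525 µg/mL·hr

AUC = 349 µg/mL·hr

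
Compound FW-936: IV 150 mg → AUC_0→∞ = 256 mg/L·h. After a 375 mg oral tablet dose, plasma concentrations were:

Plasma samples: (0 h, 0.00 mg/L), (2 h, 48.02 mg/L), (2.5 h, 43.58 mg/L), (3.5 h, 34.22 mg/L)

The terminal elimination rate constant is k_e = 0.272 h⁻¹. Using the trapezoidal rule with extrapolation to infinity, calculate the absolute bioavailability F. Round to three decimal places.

Trapezoidal AUC_0→3.5 (oral tablet):
  [0→2]: (0.00+48.02)/2 × 2 = 48.02
  [2→2.5]: (48.02+43.58)/2 × 0.5 = 22.9
  [2.5→3.5]: (43.58+34.22)/2 × 1 = 38.9
  Sum = 109.82 mg/L·h
Tail: C_last/k_e = 34.22/0.272 = 125.809
AUC_0→∞ (oral tablet) = 109.82 + 125.809 = 235.629 mg/L·h
F = (AUC_ev/D_ev)/(AUC_iv/D_iv) = (235.629/375)/(256/150) = 0.628344/1.70667 = 0.3682

F = 0.368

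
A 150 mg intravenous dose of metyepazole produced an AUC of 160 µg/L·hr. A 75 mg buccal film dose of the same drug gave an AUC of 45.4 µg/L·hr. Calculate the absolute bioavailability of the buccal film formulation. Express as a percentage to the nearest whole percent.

F = 57%

F = (AUC_ev / D_ev) / (AUC_iv / D_iv)
  = (45.4/75) / (160/150)
  = 0.605333 / 1.06667 = 0.5675
  = 56.75%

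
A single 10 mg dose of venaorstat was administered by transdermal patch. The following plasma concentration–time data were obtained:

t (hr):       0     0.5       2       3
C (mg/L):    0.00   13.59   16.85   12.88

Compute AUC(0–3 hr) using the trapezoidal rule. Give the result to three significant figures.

Trapezoidal AUC_0→3:
  [0→0.5]: (0.00+13.59)/2 × 0.5 = 3.3975
  [0.5→2]: (13.59+16.85)/2 × 1.5 = 22.83
  [2→3]: (16.85+12.88)/2 × 1 = 14.865
  Sum = 41.0925 mg/L·hr

AUC = 41.1 mg/L·hr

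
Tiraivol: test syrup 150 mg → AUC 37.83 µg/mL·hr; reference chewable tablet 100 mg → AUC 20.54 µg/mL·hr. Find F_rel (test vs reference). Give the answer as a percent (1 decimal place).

F_rel = 122.8%

F_rel = (AUC_test/D_test) / (AUC_ref/D_ref)
      = (37.83/150) / (20.54/100)
      = 0.2522 / 0.2054 = 1.2278 = 122.78%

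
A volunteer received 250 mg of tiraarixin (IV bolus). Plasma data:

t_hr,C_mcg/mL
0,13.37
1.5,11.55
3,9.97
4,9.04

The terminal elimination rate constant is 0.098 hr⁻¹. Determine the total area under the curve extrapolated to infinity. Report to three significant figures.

AUC = 137 mcg/mL·hr

Trapezoidal AUC_0→4:
  [0→1.5]: (13.37+11.55)/2 × 1.5 = 18.69
  [1.5→3]: (11.55+9.97)/2 × 1.5 = 16.14
  [3→4]: (9.97+9.04)/2 × 1 = 9.505
  Sum = 44.335 mcg/mL·hr
Extrapolated tail: C_last / k_e = 9.04 / 0.098 = 92.245
AUC_0→∞ = 44.335 + 92.245 = 136.58 mcg/mL·hr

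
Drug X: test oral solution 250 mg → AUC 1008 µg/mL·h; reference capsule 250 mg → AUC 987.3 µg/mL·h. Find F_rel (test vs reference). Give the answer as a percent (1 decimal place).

F_rel = 102.1%

F_rel = (AUC_test/D_test) / (AUC_ref/D_ref)
      = (1008/250) / (987.3/250)
      = 4.032 / 3.9492 = 1.0210 = 102.10%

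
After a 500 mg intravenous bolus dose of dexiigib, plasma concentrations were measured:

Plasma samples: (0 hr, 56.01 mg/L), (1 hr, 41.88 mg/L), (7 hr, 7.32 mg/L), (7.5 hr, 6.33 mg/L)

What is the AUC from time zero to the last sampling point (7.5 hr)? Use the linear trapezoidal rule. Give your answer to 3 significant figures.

Trapezoidal AUC_0→7.5:
  [0→1]: (56.01+41.88)/2 × 1 = 48.945
  [1→7]: (41.88+7.32)/2 × 6 = 147.6
  [7→7.5]: (7.32+6.33)/2 × 0.5 = 3.4125
  Sum = 199.9575 mg/L·hr

AUC = 200 mg/L·hr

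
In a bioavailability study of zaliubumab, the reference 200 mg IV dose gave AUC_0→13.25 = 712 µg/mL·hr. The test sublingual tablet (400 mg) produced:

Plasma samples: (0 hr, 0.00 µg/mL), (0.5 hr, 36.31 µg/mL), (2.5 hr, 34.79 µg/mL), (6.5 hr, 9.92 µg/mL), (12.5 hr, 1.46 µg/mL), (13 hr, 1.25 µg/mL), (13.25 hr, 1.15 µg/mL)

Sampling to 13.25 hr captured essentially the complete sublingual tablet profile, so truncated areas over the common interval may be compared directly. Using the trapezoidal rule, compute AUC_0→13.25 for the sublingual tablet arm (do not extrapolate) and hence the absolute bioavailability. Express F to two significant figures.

Trapezoidal AUC_0→13.25 (sublingual tablet):
  [0→0.5]: (0.00+36.31)/2 × 0.5 = 9.0775
  [0.5→2.5]: (36.31+34.79)/2 × 2 = 71.1
  [2.5→6.5]: (34.79+9.92)/2 × 4 = 89.42
  [6.5→12.5]: (9.92+1.46)/2 × 6 = 34.14
  [12.5→13]: (1.46+1.25)/2 × 0.5 = 0.6775
  [13→13.25]: (1.25+1.15)/2 × 0.25 = 0.3
  Sum = 204.715 µg/mL·hr
F = (AUC_ev/D_ev)/(AUC_iv/D_iv) = (204.715/400)/(712/200) = 0.5117875/3.56 = 0.1438

F = 0.14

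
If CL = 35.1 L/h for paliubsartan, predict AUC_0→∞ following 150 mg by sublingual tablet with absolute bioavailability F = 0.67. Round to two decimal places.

AUC_0→∞ = F × Dose / CL
        = 0.67 × 150 / 35.1 = 2.86325 mg/L·h

AUC = 2.86 mg/L·h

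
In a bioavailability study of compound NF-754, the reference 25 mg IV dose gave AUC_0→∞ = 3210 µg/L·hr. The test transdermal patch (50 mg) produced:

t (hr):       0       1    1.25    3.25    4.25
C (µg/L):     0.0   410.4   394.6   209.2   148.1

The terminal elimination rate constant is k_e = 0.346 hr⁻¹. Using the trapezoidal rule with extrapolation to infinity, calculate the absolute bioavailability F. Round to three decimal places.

F = 0.236

Trapezoidal AUC_0→4.25 (transdermal patch):
  [0→1]: (0.0+410.4)/2 × 1 = 205.2
  [1→1.25]: (410.4+394.6)/2 × 0.25 = 100.625
  [1.25→3.25]: (394.6+209.2)/2 × 2 = 603.8
  [3.25→4.25]: (209.2+148.1)/2 × 1 = 178.65
  Sum = 1088.275 µg/L·hr
Tail: C_last/k_e = 148.1/0.346 = 428.035
AUC_0→∞ (transdermal patch) = 1088.275 + 428.035 = 1516.31 µg/L·hr
F = (AUC_ev/D_ev)/(AUC_iv/D_iv) = (1516.31/50)/(3210/25) = 30.3262/128.4 = 0.2362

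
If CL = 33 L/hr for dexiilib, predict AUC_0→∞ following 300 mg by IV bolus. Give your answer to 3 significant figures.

AUC_0→∞ = Dose_iv / CL
        = 300 / 33 = 9.09091 mg/L·hr

AUC = 9.09 mg/L·hr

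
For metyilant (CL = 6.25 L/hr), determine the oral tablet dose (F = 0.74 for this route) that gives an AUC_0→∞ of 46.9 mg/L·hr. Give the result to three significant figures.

Dose = CL × AUC_0→∞ / F
     = 6.25 × 46.9 / 0.74 = 396.115 mg

Dose = 396 mg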